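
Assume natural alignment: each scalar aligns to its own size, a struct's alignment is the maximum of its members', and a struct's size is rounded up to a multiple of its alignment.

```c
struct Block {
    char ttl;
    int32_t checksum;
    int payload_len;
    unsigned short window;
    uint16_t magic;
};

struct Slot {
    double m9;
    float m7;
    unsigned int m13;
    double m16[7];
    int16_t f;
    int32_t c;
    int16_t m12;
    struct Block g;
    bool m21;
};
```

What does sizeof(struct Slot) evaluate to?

Block: @0: ttl [1B, align 1] → 1; +3 pad (align 4); @4: checksum [4B, align 4] → 8; @8: payload_len [4B, align 4] → 12; @12: window [2B, align 2] → 14; @14: magic [2B, align 2] → 16; size 16, align 4
@0: m9 [8B, align 8] → 8
@8: m7 [4B, align 4] → 12
@12: m13 [4B, align 4] → 16
@16: m16 [56B, align 8] → 72
@72: f [2B, align 2] → 74
+2 pad (align 4)
@76: c [4B, align 4] → 80
@80: m12 [2B, align 2] → 82
+2 pad (align 4)
@84: g [16B, align 4] → 100
@100: m21 [1B, align 1] → 101
+3 tail pad (align 8)
size 104, align 8

104 bytes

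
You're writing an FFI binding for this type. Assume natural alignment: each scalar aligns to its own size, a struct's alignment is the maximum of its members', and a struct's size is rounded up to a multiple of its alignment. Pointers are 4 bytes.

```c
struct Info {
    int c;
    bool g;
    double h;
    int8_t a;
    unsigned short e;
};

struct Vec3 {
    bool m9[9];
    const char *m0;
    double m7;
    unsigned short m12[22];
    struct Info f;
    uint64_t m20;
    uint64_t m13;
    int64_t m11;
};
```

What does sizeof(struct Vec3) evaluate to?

Info: c at 0 (size 4, align 4) → ends 4; g at 4 (size 1, align 1) → ends 5; pad 3 to align 8 for h; h at 8 (size 8, align 8) → ends 16; a at 16 (size 1, align 1) → ends 17; pad 1 to align 2 for e; e at 18 (size 2, align 2) → ends 20; tail pad 4 to reach multiple of 8; total 24 bytes, alignment 8
m9 at 0 (size 9, align 1) → ends 9
pad 3 to align 4 for m0
m0 at 12 (size 4, align 4) → ends 16
m7 at 16 (size 8, align 8) → ends 24
m12 at 24 (size 44, align 2) → ends 68
pad 4 to align 8 for f
f at 72 (size 24, align 8) → ends 96
m20 at 96 (size 8, align 8) → ends 104
m13 at 104 (size 8, align 8) → ends 112
m11 at 112 (size 8, align 8) → ends 120
total 120 bytes, alignment 8

120 bytes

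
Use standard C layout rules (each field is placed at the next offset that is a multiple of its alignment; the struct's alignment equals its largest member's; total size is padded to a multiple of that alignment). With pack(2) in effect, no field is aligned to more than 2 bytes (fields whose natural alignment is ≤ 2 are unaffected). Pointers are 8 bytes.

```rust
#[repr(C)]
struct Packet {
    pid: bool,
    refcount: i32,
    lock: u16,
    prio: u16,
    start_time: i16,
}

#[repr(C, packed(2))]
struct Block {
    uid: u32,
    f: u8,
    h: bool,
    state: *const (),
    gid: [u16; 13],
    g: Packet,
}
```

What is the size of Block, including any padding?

Packet: pid at 0 (size 1, align 1) → ends 1; pad 3 to align 4 for refcount; refcount at 4 (size 4, align 4) → ends 8; lock at 8 (size 2, align 2) → ends 10; prio at 10 (size 2, align 2) → ends 12; start_time at 12 (size 2, align 2) → ends 14; tail pad 2 to reach multiple of 4; total 16 bytes, alignment 4
uid at 0 (size 4, align 2) → ends 4
f at 4 (size 1, align 1) → ends 5
h at 5 (size 1, align 1) → ends 6
state at 6 (size 8, align 2) → ends 14
gid at 14 (size 26, align 2) → ends 40
g at 40 (size 16, align 2) → ends 56
total 56 bytes, alignment 2

56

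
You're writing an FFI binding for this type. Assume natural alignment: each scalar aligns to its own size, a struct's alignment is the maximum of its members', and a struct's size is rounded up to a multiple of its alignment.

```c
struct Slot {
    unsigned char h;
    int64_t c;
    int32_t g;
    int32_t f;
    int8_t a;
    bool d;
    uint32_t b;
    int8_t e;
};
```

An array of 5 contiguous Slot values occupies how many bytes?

h at 0 (size 1, align 1) → ends 1
pad 7 to align 8 for c
c at 8 (size 8, align 8) → ends 16
g at 16 (size 4, align 4) → ends 20
f at 20 (size 4, align 4) → ends 24
a at 24 (size 1, align 1) → ends 25
d at 25 (size 1, align 1) → ends 26
pad 2 to align 4 for b
b at 28 (size 4, align 4) → ends 32
e at 32 (size 1, align 1) → ends 33
tail pad 7 to reach multiple of 8
total 40 bytes, alignment 8
array of 5: 5 × 40 = 200

200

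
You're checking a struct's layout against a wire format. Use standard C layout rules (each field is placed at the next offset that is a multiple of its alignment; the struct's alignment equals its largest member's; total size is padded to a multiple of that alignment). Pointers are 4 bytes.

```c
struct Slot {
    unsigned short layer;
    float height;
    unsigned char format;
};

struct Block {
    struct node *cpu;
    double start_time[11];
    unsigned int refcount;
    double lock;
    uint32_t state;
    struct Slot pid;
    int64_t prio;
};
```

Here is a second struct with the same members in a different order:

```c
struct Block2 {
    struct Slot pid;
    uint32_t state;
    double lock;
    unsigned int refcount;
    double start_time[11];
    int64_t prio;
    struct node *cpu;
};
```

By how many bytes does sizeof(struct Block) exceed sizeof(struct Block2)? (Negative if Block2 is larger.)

Slot: 0..2  layer  (2B, 2-aligned); 2..4  -- padding (2B); 4..8  height  (4B, 4-aligned); 8..9  format  (1B, 1-aligned); 9..12  -- tail padding (3B); sizeof = 12, alignof = 4
0..4  cpu  (4B, 4-aligned)
4..8  -- padding (4B)
8..96  start_time  (88B, 8-aligned)
96..100  refcount  (4B, 4-aligned)
100..104  -- padding (4B)
104..112  lock  (8B, 8-aligned)
112..116  state  (4B, 4-aligned)
116..128  pid  (12B, 4-aligned)
128..136  prio  (8B, 8-aligned)
sizeof = 136, alignof = 8
— Block2 —
0..12  pid  (12B, 4-aligned)
12..16  state  (4B, 4-aligned)
16..24  lock  (8B, 8-aligned)
24..28  refcount  (4B, 4-aligned)
28..32  -- padding (4B)
32..120  start_time  (88B, 8-aligned)
120..128  prio  (8B, 8-aligned)
128..132  cpu  (4B, 4-aligned)
132..136  -- tail padding (4B)
sizeof = 136, alignof = 8
136 − 136 = 0

0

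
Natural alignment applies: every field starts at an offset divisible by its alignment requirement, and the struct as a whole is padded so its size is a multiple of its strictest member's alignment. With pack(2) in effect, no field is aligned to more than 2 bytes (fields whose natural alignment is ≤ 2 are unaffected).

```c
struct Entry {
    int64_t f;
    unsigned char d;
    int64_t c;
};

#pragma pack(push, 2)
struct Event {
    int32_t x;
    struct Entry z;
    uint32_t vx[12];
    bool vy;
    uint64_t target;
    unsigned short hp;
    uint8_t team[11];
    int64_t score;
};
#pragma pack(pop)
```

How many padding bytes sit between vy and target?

1

Entry: @0: f [8B, align 8] → 8; @8: d [1B, align 1] → 9; +7 pad (align 8); @16: c [8B, align 8] → 24; size 24, align 8
@0: x [4B, align 2] → 4
@4: z [24B, align 2] → 28
@28: vx [48B, align 2] → 76
@76: vy [1B, align 1] → 77
+1 pad (align 2)
@78: target [8B, align 2] → 86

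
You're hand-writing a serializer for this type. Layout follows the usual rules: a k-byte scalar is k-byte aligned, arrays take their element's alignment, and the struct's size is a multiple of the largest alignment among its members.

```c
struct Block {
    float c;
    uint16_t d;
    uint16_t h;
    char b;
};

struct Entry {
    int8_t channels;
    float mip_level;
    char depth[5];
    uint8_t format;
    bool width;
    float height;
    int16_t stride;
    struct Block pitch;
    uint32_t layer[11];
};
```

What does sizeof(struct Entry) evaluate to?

Block: 0..4  c  (4B, 4-aligned); 4..6  d  (2B, 2-aligned); 6..8  h  (2B, 2-aligned); 8..9  b  (1B, 1-aligned); 9..12  -- tail padding (3B); sizeof = 12, alignof = 4
0..1  channels  (1B, 1-aligned)
1..4  -- padding (3B)
4..8  mip_level  (4B, 4-aligned)
8..13  depth  (5B, 1-aligned)
13..14  format  (1B, 1-aligned)
14..15  width  (1B, 1-aligned)
15..16  -- padding (1B)
16..20  height  (4B, 4-aligned)
20..22  stride  (2B, 2-aligned)
22..24  -- padding (2B)
24..36  pitch  (12B, 4-aligned)
36..80  layer  (44B, 4-aligned)
sizeof = 80, alignof = 4

80 bytes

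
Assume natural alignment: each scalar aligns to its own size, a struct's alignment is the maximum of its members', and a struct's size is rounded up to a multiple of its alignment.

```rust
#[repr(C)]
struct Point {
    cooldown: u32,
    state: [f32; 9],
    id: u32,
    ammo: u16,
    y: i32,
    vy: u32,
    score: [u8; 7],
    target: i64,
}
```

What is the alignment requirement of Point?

member alignments: cooldown=4, state=4, id=4, ammo=2, y=4, vy=4, score=1, target=8
max = 8

8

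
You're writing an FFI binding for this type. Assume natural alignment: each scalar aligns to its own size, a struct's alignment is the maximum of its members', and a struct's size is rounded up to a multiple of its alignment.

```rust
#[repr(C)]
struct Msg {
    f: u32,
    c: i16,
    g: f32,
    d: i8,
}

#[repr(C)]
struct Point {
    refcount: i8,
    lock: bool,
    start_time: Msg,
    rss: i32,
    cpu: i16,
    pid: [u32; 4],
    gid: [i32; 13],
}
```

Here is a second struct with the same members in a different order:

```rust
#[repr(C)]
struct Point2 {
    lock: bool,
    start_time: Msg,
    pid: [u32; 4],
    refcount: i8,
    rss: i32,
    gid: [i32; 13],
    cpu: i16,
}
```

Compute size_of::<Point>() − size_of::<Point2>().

Msg: 0..4  f  (4B, 4-aligned); 4..6  c  (2B, 2-aligned); 6..8  -- padding (2B); 8..12  g  (4B, 4-aligned); 12..13  d  (1B, 1-aligned); 13..16  -- tail padding (3B); sizeof = 16, alignof = 4
0..1  refcount  (1B, 1-aligned)
1..2  lock  (1B, 1-aligned)
2..4  -- padding (2B)
4..20  start_time  (16B, 4-aligned)
20..24  rss  (4B, 4-aligned)
24..26  cpu  (2B, 2-aligned)
26..28  -- padding (2B)
28..44  pid  (16B, 4-aligned)
44..96  gid  (52B, 4-aligned)
sizeof = 96, alignof = 4
— Point2 —
0..1  lock  (1B, 1-aligned)
1..4  -- padding (3B)
4..20  start_time  (16B, 4-aligned)
20..36  pid  (16B, 4-aligned)
36..37  refcount  (1B, 1-aligned)
37..40  -- padding (3B)
40..44  rss  (4B, 4-aligned)
44..96  gid  (52B, 4-aligned)
96..98  cpu  (2B, 2-aligned)
98..100  -- tail padding (2B)
sizeof = 100, alignof = 4
96 − 100 = -4

-4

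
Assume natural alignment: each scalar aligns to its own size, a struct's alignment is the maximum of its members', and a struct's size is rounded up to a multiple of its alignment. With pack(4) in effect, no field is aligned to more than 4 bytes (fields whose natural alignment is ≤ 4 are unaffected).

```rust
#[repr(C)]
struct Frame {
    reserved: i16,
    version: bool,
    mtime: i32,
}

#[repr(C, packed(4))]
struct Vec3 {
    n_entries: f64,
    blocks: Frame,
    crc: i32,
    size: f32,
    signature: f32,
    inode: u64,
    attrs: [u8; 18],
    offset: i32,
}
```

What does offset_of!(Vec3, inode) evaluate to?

28

Frame: 0..2  reserved  (2B, 2-aligned); 2..3  version  (1B, 1-aligned); 3..4  -- padding (1B); 4..8  mtime  (4B, 4-aligned); sizeof = 8, alignof = 4
0..8  n_entries  (8B, 4-aligned)
8..16  blocks  (8B, 4-aligned)
16..20  crc  (4B, 4-aligned)
20..24  size  (4B, 4-aligned)
24..28  signature  (4B, 4-aligned)
28..36  inode  (8B, 4-aligned)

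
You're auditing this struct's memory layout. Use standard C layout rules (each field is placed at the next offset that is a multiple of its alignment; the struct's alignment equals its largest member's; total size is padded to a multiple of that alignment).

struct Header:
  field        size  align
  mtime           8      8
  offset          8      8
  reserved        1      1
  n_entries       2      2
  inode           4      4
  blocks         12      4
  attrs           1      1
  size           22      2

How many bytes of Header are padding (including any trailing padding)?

6

0..8  mtime  (8B, 8-aligned)
8..16  offset  (8B, 8-aligned)
16..17  reserved  (1B, 1-aligned)
17..18  -- padding (1B)
18..20  n_entries  (2B, 2-aligned)
20..24  inode  (4B, 4-aligned)
24..36  blocks  (12B, 4-aligned)
36..37  attrs  (1B, 1-aligned)
37..38  -- padding (1B)
38..60  size  (22B, 2-aligned)
60..64  -- tail padding (4B)
sizeof = 64, alignof = 8
data bytes 58, size 64 → padding 6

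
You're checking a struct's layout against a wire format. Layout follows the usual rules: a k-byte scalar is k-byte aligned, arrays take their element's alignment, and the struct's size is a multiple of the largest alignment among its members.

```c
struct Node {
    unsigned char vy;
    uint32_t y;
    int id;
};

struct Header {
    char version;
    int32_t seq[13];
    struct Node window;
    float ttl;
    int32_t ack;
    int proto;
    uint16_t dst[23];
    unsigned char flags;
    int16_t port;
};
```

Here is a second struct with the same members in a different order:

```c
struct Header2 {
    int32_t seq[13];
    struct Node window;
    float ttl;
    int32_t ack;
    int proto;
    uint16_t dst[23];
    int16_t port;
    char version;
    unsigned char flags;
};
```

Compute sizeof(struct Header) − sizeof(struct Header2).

Node: vy at 0 (size 1, align 1) → ends 1; pad 3 to align 4 for y; y at 4 (size 4, align 4) → ends 8; id at 8 (size 4, align 4) → ends 12; total 12 bytes, alignment 4
version at 0 (size 1, align 1) → ends 1
pad 3 to align 4 for seq
seq at 4 (size 52, align 4) → ends 56
window at 56 (size 12, align 4) → ends 68
ttl at 68 (size 4, align 4) → ends 72
ack at 72 (size 4, align 4) → ends 76
proto at 76 (size 4, align 4) → ends 80
dst at 80 (size 46, align 2) → ends 126
flags at 126 (size 1, align 1) → ends 127
pad 1 to align 2 for port
port at 128 (size 2, align 2) → ends 130
tail pad 2 to reach multiple of 4
total 132 bytes, alignment 4
— Header2 —
seq at 0 (size 52, align 4) → ends 52
window at 52 (size 12, align 4) → ends 64
ttl at 64 (size 4, align 4) → ends 68
ack at 68 (size 4, align 4) → ends 72
proto at 72 (size 4, align 4) → ends 76
dst at 76 (size 46, align 2) → ends 122
port at 122 (size 2, align 2) → ends 124
version at 124 (size 1, align 1) → ends 125
flags at 125 (size 1, align 1) → ends 126
tail pad 2 to reach multiple of 4
total 128 bytes, alignment 4
132 − 128 = 4

4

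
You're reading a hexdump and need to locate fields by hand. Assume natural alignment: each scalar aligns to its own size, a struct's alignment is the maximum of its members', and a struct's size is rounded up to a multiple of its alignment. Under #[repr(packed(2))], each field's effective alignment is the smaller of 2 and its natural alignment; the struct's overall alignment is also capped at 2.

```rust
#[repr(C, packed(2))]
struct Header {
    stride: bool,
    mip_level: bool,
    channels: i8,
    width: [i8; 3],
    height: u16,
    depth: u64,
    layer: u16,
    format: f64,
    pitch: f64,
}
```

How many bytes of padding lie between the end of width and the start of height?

@0: stride [1B, align 1] → 1
@1: mip_level [1B, align 1] → 2
@2: channels [1B, align 1] → 3
@3: width [3B, align 1] → 6
@6: height [2B, align 2] → 8

0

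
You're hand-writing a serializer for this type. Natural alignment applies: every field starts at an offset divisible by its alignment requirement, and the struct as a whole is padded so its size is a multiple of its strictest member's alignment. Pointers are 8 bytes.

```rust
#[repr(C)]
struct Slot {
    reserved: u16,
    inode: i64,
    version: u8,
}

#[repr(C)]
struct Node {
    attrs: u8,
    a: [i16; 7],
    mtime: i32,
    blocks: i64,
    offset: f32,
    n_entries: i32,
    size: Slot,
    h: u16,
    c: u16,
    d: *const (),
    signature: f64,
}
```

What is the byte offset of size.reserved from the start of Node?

Slot: reserved at 0 (size 2, align 2) → ends 2; pad 6 to align 8 for inode; inode at 8 (size 8, align 8) → ends 16; version at 16 (size 1, align 1) → ends 17; tail pad 7 to reach multiple of 8; total 24 bytes, alignment 8
attrs at 0 (size 1, align 1) → ends 1
pad 1 to align 2 for a
a at 2 (size 14, align 2) → ends 16
mtime at 16 (size 4, align 4) → ends 20
pad 4 to align 8 for blocks
blocks at 24 (size 8, align 8) → ends 32
offset at 32 (size 4, align 4) → ends 36
n_entries at 36 (size 4, align 4) → ends 40
size at 40 (size 24, align 8) → ends 64
within Slot: reserved at 0
40 + 0 = 40

40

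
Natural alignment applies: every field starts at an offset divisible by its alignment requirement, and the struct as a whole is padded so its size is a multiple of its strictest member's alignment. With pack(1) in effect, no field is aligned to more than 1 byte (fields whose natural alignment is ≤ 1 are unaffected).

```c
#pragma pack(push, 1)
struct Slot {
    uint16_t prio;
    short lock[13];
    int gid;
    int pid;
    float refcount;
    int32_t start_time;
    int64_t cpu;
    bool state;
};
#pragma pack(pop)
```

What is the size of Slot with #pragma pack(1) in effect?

53

prio at 0 (size 2, align 1) → ends 2
lock at 2 (size 26, align 1) → ends 28
gid at 28 (size 4, align 1) → ends 32
pid at 32 (size 4, align 1) → ends 36
refcount at 36 (size 4, align 1) → ends 40
start_time at 40 (size 4, align 1) → ends 44
cpu at 44 (size 8, align 1) → ends 52
state at 52 (size 1, align 1) → ends 53
total 53 bytes, alignment 1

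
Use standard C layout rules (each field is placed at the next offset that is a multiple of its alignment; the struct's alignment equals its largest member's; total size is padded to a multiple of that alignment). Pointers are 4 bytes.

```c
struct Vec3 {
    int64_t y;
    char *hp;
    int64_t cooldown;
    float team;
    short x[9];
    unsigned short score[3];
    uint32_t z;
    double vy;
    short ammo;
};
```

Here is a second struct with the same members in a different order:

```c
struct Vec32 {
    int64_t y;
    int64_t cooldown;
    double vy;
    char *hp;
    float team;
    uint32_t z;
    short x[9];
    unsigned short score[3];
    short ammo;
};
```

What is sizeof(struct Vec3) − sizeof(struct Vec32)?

y at 0 (size 8, align 8) → ends 8
hp at 8 (size 4, align 4) → ends 12
pad 4 to align 8 for cooldown
cooldown at 16 (size 8, align 8) → ends 24
team at 24 (size 4, align 4) → ends 28
x at 28 (size 18, align 2) → ends 46
score at 46 (size 6, align 2) → ends 52
z at 52 (size 4, align 4) → ends 56
vy at 56 (size 8, align 8) → ends 64
ammo at 64 (size 2, align 2) → ends 66
tail pad 6 to reach multiple of 8
total 72 bytes, alignment 8
— Vec32 —
y at 0 (size 8, align 8) → ends 8
cooldown at 8 (size 8, align 8) → ends 16
vy at 16 (size 8, align 8) → ends 24
hp at 24 (size 4, align 4) → ends 28
team at 28 (size 4, align 4) → ends 32
z at 32 (size 4, align 4) → ends 36
x at 36 (size 18, align 2) → ends 54
score at 54 (size 6, align 2) → ends 60
ammo at 60 (size 2, align 2) → ends 62
tail pad 2 to reach multiple of 8
total 64 bytes, alignment 8
72 − 64 = 8

8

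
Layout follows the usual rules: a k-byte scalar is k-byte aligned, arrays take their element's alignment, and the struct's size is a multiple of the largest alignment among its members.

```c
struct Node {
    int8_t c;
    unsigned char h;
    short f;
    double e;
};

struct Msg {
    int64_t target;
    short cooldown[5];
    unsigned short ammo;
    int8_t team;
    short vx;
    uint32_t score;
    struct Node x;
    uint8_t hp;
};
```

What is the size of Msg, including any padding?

Node: @0: c [1B, align 1] → 1; @1: h [1B, align 1] → 2; @2: f [2B, align 2] → 4; +4 pad (align 8); @8: e [8B, align 8] → 16; size 16, align 8
@0: target [8B, align 8] → 8
@8: cooldown [10B, align 2] → 18
@18: ammo [2B, align 2] → 20
@20: team [1B, align 1] → 21
+1 pad (align 2)
@22: vx [2B, align 2] → 24
@24: score [4B, align 4] → 28
+4 pad (align 8)
@32: x [16B, align 8] → 48
@48: hp [1B, align 1] → 49
+7 tail pad (align 8)
size 56, align 8

56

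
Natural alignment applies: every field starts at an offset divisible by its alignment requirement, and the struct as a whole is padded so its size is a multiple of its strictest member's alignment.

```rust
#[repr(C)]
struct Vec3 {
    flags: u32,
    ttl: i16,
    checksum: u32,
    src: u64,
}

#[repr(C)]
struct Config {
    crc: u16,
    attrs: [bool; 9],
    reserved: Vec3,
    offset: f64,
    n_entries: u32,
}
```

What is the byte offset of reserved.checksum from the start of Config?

Vec3: 0..4  flags  (4B, 4-aligned); 4..6  ttl  (2B, 2-aligned); 6..8  -- padding (2B); 8..12  checksum  (4B, 4-aligned); 12..16  -- padding (4B); 16..24  src  (8B, 8-aligned); sizeof = 24, alignof = 8
0..2  crc  (2B, 2-aligned)
2..11  attrs  (9B, 1-aligned)
11..16  -- padding (5B)
16..40  reserved  (24B, 8-aligned)
within Vec3: checksum at 8
16 + 8 = 24

24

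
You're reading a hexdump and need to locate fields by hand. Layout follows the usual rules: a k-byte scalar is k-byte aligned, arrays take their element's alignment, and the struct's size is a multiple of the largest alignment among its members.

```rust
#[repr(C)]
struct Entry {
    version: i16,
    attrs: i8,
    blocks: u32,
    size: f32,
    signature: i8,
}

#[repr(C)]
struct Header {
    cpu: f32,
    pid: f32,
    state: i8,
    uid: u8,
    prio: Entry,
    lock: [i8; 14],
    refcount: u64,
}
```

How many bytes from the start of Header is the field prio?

Entry: version at 0 (size 2, align 2) → ends 2; attrs at 2 (size 1, align 1) → ends 3; pad 1 to align 4 for blocks; blocks at 4 (size 4, align 4) → ends 8; size at 8 (size 4, align 4) → ends 12; signature at 12 (size 1, align 1) → ends 13; tail pad 3 to reach multiple of 4; total 16 bytes, alignment 4
cpu at 0 (size 4, align 4) → ends 4
pid at 4 (size 4, align 4) → ends 8
state at 8 (size 1, align 1) → ends 9
uid at 9 (size 1, align 1) → ends 10
pad 2 to align 4 for prio
prio at 12 (size 16, align 4) → ends 28

12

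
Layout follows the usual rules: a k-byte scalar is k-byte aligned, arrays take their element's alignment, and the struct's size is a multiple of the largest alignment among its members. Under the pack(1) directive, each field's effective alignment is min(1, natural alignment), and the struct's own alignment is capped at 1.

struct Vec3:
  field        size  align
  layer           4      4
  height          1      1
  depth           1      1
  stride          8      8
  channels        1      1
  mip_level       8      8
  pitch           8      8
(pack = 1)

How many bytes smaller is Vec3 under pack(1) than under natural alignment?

9

natural layout:
  0..4  layer  (4B, 4-aligned)
  4..5  height  (1B, 1-aligned)
  5..6  depth  (1B, 1-aligned)
  6..8  -- padding (2B)
  8..16  stride  (8B, 8-aligned)
  16..17  channels  (1B, 1-aligned)
  17..24  -- padding (7B)
  24..32  mip_level  (8B, 8-aligned)
  32..40  pitch  (8B, 8-aligned)
  sizeof = 40, alignof = 8
packed(1) layout:
  0..4  layer  (4B, 1-aligned)
  4..5  height  (1B, 1-aligned)
  5..6  depth  (1B, 1-aligned)
  6..14  stride  (8B, 1-aligned)
  14..15  channels  (1B, 1-aligned)
  15..23  mip_level  (8B, 1-aligned)
  23..31  pitch  (8B, 1-aligned)
  sizeof = 31, alignof = 1
40 − 31 = 9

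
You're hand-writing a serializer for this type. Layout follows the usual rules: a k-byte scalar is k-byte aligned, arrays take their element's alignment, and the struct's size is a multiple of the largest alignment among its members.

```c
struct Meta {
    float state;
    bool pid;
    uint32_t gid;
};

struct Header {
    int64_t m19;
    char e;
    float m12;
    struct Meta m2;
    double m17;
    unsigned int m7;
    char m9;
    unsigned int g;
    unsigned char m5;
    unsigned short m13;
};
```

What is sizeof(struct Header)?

56 bytes

Meta: @0: state [4B, align 4] → 4; @4: pid [1B, align 1] → 5; +3 pad (align 4); @8: gid [4B, align 4] → 12; size 12, align 4
@0: m19 [8B, align 8] → 8
@8: e [1B, align 1] → 9
+3 pad (align 4)
@12: m12 [4B, align 4] → 16
@16: m2 [12B, align 4] → 28
+4 pad (align 8)
@32: m17 [8B, align 8] → 40
@40: m7 [4B, align 4] → 44
@44: m9 [1B, align 1] → 45
+3 pad (align 4)
@48: g [4B, align 4] → 52
@52: m5 [1B, align 1] → 53
+1 pad (align 2)
@54: m13 [2B, align 2] → 56
size 56, align 8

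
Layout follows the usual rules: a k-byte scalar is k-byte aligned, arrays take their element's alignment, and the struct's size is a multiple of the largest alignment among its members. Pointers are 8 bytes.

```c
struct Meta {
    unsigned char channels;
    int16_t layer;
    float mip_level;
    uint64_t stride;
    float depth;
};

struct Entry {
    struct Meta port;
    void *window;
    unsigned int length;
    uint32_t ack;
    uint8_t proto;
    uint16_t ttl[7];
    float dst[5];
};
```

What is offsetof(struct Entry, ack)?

Meta: 0..1  channels  (1B, 1-aligned); 1..2  -- padding (1B); 2..4  layer  (2B, 2-aligned); 4..8  mip_level  (4B, 4-aligned); 8..16  stride  (8B, 8-aligned); 16..20  depth  (4B, 4-aligned); 20..24  -- tail padding (4B); sizeof = 24, alignof = 8
0..24  port  (24B, 8-aligned)
24..32  window  (8B, 8-aligned)
32..36  length  (4B, 4-aligned)
36..40  ack  (4B, 4-aligned)

36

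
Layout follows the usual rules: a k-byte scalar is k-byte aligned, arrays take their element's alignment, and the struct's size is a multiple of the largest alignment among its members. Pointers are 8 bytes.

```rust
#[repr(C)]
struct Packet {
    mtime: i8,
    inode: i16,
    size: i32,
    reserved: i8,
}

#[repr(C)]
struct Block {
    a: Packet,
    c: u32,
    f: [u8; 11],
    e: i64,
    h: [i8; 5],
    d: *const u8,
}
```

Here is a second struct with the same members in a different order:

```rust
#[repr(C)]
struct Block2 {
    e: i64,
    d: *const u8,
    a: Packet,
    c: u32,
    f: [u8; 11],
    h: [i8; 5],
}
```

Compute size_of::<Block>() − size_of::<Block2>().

Packet: @0: mtime [1B, align 1] → 1; +1 pad (align 2); @2: inode [2B, align 2] → 4; @4: size [4B, align 4] → 8; @8: reserved [1B, align 1] → 9; +3 tail pad (align 4); size 12, align 4
@0: a [12B, align 4] → 12
@12: c [4B, align 4] → 16
@16: f [11B, align 1] → 27
+5 pad (align 8)
@32: e [8B, align 8] → 40
@40: h [5B, align 1] → 45
+3 pad (align 8)
@48: d [8B, align 8] → 56
size 56, align 8
— Block2 —
@0: e [8B, align 8] → 8
@8: d [8B, align 8] → 16
@16: a [12B, align 4] → 28
@28: c [4B, align 4] → 32
@32: f [11B, align 1] → 43
@43: h [5B, align 1] → 48
size 48, align 8
56 − 48 = 8

8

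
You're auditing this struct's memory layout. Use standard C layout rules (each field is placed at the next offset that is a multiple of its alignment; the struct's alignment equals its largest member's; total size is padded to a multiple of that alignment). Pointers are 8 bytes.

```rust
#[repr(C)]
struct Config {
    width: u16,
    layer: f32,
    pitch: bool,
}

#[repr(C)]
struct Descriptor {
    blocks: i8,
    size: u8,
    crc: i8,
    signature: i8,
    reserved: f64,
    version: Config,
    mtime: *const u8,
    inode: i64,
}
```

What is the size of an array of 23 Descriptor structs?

1104

Config: 0..2  width  (2B, 2-aligned); 2..4  -- padding (2B); 4..8  layer  (4B, 4-aligned); 8..9  pitch  (1B, 1-aligned); 9..12  -- tail padding (3B); sizeof = 12, alignof = 4
0..1  blocks  (1B, 1-aligned)
1..2  size  (1B, 1-aligned)
2..3  crc  (1B, 1-aligned)
3..4  signature  (1B, 1-aligned)
4..8  -- padding (4B)
8..16  reserved  (8B, 8-aligned)
16..28  version  (12B, 4-aligned)
28..32  -- padding (4B)
32..40  mtime  (8B, 8-aligned)
40..48  inode  (8B, 8-aligned)
sizeof = 48, alignof = 8
array of 23: 23 × 48 = 1104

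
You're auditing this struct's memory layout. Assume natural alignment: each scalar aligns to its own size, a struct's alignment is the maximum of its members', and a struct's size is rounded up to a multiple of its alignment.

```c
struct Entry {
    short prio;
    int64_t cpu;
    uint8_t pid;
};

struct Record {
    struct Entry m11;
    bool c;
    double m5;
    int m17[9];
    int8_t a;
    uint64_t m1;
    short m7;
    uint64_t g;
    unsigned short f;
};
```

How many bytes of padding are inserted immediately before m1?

3

Entry: prio at 0 (size 2, align 2) → ends 2; pad 6 to align 8 for cpu; cpu at 8 (size 8, align 8) → ends 16; pid at 16 (size 1, align 1) → ends 17; tail pad 7 to reach multiple of 8; total 24 bytes, alignment 8
m11 at 0 (size 24, align 8) → ends 24
c at 24 (size 1, align 1) → ends 25
pad 7 to align 8 for m5
m5 at 32 (size 8, align 8) → ends 40
m17 at 40 (size 36, align 4) → ends 76
a at 76 (size 1, align 1) → ends 77
pad 3 to align 8 for m1
m1 at 80 (size 8, align 8) → ends 88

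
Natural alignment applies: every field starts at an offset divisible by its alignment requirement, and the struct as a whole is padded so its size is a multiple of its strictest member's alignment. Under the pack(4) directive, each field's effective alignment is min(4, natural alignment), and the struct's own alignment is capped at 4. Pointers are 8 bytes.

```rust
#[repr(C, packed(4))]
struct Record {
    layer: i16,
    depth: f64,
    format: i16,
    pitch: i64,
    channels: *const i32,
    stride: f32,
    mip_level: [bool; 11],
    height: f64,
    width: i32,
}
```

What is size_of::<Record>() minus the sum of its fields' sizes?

layer at 0 (size 2, align 2) → ends 2
pad 2 to align 4 for depth
depth at 4 (size 8, align 4) → ends 12
format at 12 (size 2, align 2) → ends 14
pad 2 to align 4 for pitch
pitch at 16 (size 8, align 4) → ends 24
channels at 24 (size 8, align 4) → ends 32
stride at 32 (size 4, align 4) → ends 36
mip_level at 36 (size 11, align 1) → ends 47
pad 1 to align 4 for height
height at 48 (size 8, align 4) → ends 56
width at 56 (size 4, align 4) → ends 60
total 60 bytes, alignment 4
data bytes 55, size 60 → padding 5

5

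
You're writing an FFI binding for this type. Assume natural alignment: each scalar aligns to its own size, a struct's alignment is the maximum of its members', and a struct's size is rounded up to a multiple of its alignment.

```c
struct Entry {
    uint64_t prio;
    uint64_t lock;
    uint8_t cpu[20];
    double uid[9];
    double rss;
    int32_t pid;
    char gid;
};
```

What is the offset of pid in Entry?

120

0..8  prio  (8B, 8-aligned)
8..16  lock  (8B, 8-aligned)
16..36  cpu  (20B, 1-aligned)
36..40  -- padding (4B)
40..112  uid  (72B, 8-aligned)
112..120  rss  (8B, 8-aligned)
120..124  pid  (4B, 4-aligned)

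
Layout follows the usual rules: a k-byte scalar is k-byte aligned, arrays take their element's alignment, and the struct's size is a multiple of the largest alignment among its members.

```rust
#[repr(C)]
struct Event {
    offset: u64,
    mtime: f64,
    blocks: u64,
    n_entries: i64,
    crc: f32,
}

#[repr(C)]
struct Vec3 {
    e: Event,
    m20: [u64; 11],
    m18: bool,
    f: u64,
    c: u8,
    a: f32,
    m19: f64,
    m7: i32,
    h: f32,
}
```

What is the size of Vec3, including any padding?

168

Event: @0: offset [8B, align 8] → 8; @8: mtime [8B, align 8] → 16; @16: blocks [8B, align 8] → 24; @24: n_entries [8B, align 8] → 32; @32: crc [4B, align 4] → 36; +4 tail pad (align 8); size 40, align 8
@0: e [40B, align 8] → 40
@40: m20 [88B, align 8] → 128
@128: m18 [1B, align 1] → 129
+7 pad (align 8)
@136: f [8B, align 8] → 144
@144: c [1B, align 1] → 145
+3 pad (align 4)
@148: a [4B, align 4] → 152
@152: m19 [8B, align 8] → 160
@160: m7 [4B, align 4] → 164
@164: h [4B, align 4] → 168
size 168, align 8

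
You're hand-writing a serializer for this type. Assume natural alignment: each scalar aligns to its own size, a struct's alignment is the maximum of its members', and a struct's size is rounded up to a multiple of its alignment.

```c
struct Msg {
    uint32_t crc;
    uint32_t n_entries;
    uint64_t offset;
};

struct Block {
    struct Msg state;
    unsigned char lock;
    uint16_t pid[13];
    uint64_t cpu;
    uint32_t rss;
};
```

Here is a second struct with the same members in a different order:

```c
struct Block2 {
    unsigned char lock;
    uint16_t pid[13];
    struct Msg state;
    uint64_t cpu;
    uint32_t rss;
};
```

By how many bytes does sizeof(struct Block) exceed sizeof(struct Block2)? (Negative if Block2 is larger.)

Msg: 0..4  crc  (4B, 4-aligned); 4..8  n_entries  (4B, 4-aligned); 8..16  offset  (8B, 8-aligned); sizeof = 16, alignof = 8
0..16  state  (16B, 8-aligned)
16..17  lock  (1B, 1-aligned)
17..18  -- padding (1B)
18..44  pid  (26B, 2-aligned)
44..48  -- padding (4B)
48..56  cpu  (8B, 8-aligned)
56..60  rss  (4B, 4-aligned)
60..64  -- tail padding (4B)
sizeof = 64, alignof = 8
— Block2 —
0..1  lock  (1B, 1-aligned)
1..2  -- padding (1B)
2..28  pid  (26B, 2-aligned)
28..32  -- padding (4B)
32..48  state  (16B, 8-aligned)
48..56  cpu  (8B, 8-aligned)
56..60  rss  (4B, 4-aligned)
60..64  -- tail padding (4B)
sizeof = 64, alignof = 8
64 − 64 = 0

0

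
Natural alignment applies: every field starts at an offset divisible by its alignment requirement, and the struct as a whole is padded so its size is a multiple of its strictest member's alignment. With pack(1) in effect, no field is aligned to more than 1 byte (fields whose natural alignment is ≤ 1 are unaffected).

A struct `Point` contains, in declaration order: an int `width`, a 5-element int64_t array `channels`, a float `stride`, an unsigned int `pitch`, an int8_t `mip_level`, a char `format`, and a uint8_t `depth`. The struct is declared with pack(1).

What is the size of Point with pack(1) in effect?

0..4  width  (4B, 1-aligned)
4..44  channels  (40B, 1-aligned)
44..48  stride  (4B, 1-aligned)
48..52  pitch  (4B, 1-aligned)
52..53  mip_level  (1B, 1-aligned)
53..54  format  (1B, 1-aligned)
54..55  depth  (1B, 1-aligned)
sizeof = 55, alignof = 1

55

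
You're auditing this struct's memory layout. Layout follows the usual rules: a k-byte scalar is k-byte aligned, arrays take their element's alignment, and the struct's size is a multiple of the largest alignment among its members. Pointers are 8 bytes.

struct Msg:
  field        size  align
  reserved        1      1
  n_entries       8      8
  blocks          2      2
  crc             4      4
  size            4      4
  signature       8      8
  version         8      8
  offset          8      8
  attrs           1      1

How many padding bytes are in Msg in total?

20

reserved at 0 (size 1, align 1) → ends 1
pad 7 to align 8 for n_entries
n_entries at 8 (size 8, align 8) → ends 16
blocks at 16 (size 2, align 2) → ends 18
pad 2 to align 4 for crc
crc at 20 (size 4, align 4) → ends 24
size at 24 (size 4, align 4) → ends 28
pad 4 to align 8 for signature
signature at 32 (size 8, align 8) → ends 40
version at 40 (size 8, align 8) → ends 48
offset at 48 (size 8, align 8) → ends 56
attrs at 56 (size 1, align 1) → ends 57
tail pad 7 to reach multiple of 8
total 64 bytes, alignment 8
data bytes 44, size 64 → padding 20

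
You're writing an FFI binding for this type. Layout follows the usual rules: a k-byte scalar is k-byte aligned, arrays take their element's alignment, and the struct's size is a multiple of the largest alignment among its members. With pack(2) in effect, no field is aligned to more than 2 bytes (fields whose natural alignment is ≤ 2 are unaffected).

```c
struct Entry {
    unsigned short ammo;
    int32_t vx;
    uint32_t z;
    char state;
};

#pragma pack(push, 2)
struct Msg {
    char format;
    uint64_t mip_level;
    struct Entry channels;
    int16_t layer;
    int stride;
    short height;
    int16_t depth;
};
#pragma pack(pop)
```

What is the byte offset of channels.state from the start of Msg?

Entry: 0..2  ammo  (2B, 2-aligned); 2..4  -- padding (2B); 4..8  vx  (4B, 4-aligned); 8..12  z  (4B, 4-aligned); 12..13  state  (1B, 1-aligned); 13..16  -- tail padding (3B); sizeof = 16, alignof = 4
0..1  format  (1B, 1-aligned)
1..2  -- padding (1B)
2..10  mip_level  (8B, 2-aligned)
10..26  channels  (16B, 2-aligned)
within Entry: state at 12
10 + 12 = 22

22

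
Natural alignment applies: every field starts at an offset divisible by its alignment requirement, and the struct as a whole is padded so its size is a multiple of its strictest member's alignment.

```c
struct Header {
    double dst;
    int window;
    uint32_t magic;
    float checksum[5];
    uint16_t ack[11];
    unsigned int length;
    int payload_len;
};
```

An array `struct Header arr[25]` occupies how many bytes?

1800

0..8  dst  (8B, 8-aligned)
8..12  window  (4B, 4-aligned)
12..16  magic  (4B, 4-aligned)
16..36  checksum  (20B, 4-aligned)
36..58  ack  (22B, 2-aligned)
58..60  -- padding (2B)
60..64  length  (4B, 4-aligned)
64..68  payload_len  (4B, 4-aligned)
68..72  -- tail padding (4B)
sizeof = 72, alignof = 8
array of 25: 25 × 72 = 1800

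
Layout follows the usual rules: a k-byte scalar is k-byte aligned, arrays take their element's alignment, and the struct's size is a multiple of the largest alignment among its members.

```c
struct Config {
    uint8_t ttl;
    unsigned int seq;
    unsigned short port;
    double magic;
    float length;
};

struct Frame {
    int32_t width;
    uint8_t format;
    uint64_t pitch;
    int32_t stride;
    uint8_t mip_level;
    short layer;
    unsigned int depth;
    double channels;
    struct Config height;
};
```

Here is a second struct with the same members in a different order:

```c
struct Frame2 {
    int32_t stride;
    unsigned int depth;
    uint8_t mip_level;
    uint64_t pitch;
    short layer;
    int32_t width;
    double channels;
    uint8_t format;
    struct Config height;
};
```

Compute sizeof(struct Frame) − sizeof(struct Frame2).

Config: @0: ttl [1B, align 1] → 1; +3 pad (align 4); @4: seq [4B, align 4] → 8; @8: port [2B, align 2] → 10; +6 pad (align 8); @16: magic [8B, align 8] → 24; @24: length [4B, align 4] → 28; +4 tail pad (align 8); size 32, align 8
@0: width [4B, align 4] → 4
@4: format [1B, align 1] → 5
+3 pad (align 8)
@8: pitch [8B, align 8] → 16
@16: stride [4B, align 4] → 20
@20: mip_level [1B, align 1] → 21
+1 pad (align 2)
@22: layer [2B, align 2] → 24
@24: depth [4B, align 4] → 28
+4 pad (align 8)
@32: channels [8B, align 8] → 40
@40: height [32B, align 8] → 72
size 72, align 8
— Frame2 —
@0: stride [4B, align 4] → 4
@4: depth [4B, align 4] → 8
@8: mip_level [1B, align 1] → 9
+7 pad (align 8)
@16: pitch [8B, align 8] → 24
@24: layer [2B, align 2] → 26
+2 pad (align 4)
@28: width [4B, align 4] → 32
@32: channels [8B, align 8] → 40
@40: format [1B, align 1] → 41
+7 pad (align 8)
@48: height [32B, align 8] → 80
size 80, align 8
72 − 80 = -8

-8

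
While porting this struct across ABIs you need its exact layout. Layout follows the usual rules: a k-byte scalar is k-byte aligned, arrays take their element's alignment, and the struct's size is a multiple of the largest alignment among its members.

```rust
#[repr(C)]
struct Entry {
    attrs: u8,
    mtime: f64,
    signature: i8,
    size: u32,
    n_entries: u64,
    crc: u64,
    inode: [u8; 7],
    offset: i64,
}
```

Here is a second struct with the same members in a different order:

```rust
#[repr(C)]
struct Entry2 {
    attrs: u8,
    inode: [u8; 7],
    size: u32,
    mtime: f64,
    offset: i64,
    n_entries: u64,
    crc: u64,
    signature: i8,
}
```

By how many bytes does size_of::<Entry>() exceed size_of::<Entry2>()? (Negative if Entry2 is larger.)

0

attrs at 0 (size 1, align 1) → ends 1
pad 7 to align 8 for mtime
mtime at 8 (size 8, align 8) → ends 16
signature at 16 (size 1, align 1) → ends 17
pad 3 to align 4 for size
size at 20 (size 4, align 4) → ends 24
n_entries at 24 (size 8, align 8) → ends 32
crc at 32 (size 8, align 8) → ends 40
inode at 40 (size 7, align 1) → ends 47
pad 1 to align 8 for offset
offset at 48 (size 8, align 8) → ends 56
total 56 bytes, alignment 8
— Entry2 —
attrs at 0 (size 1, align 1) → ends 1
inode at 1 (size 7, align 1) → ends 8
size at 8 (size 4, align 4) → ends 12
pad 4 to align 8 for mtime
mtime at 16 (size 8, align 8) → ends 24
offset at 24 (size 8, align 8) → ends 32
n_entries at 32 (size 8, align 8) → ends 40
crc at 40 (size 8, align 8) → ends 48
signature at 48 (size 1, align 1) → ends 49
tail pad 7 to reach multiple of 8
total 56 bytes, alignment 8
56 − 56 = 0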